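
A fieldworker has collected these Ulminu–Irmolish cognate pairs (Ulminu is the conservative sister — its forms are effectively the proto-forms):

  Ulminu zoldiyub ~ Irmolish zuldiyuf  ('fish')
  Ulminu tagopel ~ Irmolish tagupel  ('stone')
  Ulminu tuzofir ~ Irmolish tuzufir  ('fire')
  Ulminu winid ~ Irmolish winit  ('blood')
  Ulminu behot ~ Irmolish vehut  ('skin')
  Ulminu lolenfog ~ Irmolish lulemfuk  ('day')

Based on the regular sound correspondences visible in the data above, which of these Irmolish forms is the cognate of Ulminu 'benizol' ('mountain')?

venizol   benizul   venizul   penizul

behot ~ vehut — Ulminu b corresponds to Irmolish v word-initially before a front vowel.
zoldiyub ~ zuldiyuf, behot ~ vehut — Ulminu o corresponds to Irmolish u after a consonant, before a consonant other than r, m, n, p, b, f, v.
Applying these to Ulminu 'benizol':
  benizol → venizol   (b→v word-initially before a front vowel)
  venizol → venizul   (o→u after a consonant, before a consonant other than r, m, n, p, b, f, v)
So the Irmolish cognate is 'venizul'.

venizul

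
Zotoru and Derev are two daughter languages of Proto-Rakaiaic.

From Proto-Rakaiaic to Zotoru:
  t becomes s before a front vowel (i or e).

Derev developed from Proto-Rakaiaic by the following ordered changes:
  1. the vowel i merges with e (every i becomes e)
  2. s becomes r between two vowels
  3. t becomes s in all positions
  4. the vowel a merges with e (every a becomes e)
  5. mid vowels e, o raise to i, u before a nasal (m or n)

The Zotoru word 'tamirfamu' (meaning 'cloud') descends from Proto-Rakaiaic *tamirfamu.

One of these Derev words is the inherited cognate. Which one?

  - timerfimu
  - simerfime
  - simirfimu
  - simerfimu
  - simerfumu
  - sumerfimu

Derev: start from *tamirfamu.
  rule 1 (vowel merger): tamirfamu → tamerfamu
  rule 2: no change — tamerfamu
  rule 3 (unconditioned shift): tamerfamu → samerfamu
  rule 4 (vowel merger): samerfamu → semerfemu
  rule 5 (pre-nasal raising): semerfemu → simerfimu
  ⇒ Derev simerfimu
The other candidates each miss or misapply at least one Derev change.

simerfimu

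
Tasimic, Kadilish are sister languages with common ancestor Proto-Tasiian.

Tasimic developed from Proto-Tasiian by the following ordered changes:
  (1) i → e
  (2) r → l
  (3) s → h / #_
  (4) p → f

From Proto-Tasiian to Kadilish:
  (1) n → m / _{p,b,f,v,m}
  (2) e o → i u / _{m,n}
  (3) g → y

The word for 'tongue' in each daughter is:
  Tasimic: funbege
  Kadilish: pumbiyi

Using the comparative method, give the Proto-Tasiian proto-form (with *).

Position 5: Tasimic has e, Kadilish has i. Taking the neighbouring segments as reconstructed: Tasimic e could go back to *e or *i; Kadilish i can only go back to *i — the one source consistent with every daughter is *i.
Position 6: Tasimic has g, Kadilish has y. Tasimic preserves g here (none of its changes turn any other segment into g), so the proto-segment is *g.
Verify the candidate proto-form against each daughter:
Tasimic: *punbigi > punbege > funbege  (by vowel merger, unconditioned shift)
Kadilish: start from *punbigi.
  rule 1 (nasal place assimilation): punbigi → pumbigi
  rule 2: no change — pumbigi
  rule 3 (unconditioned shift): pumbigi → pumbiyi
  ⇒ Kadilish pumbiyi
Only *punbigi yields all of Tasimic funbege, Kadilish pumbiyi.

*punbigi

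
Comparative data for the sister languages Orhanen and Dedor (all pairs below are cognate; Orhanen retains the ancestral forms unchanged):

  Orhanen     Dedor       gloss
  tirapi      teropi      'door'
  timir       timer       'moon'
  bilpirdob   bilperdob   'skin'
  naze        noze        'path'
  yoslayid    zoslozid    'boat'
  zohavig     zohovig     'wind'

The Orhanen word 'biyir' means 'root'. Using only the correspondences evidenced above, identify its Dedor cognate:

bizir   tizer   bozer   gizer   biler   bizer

bizer

yoslayid ~ zoslozid — Orhanen y corresponds to Dedor z between vowels (before a front vowel).
tirapi ~ teropi, timir ~ timer — Orhanen i corresponds to Dedor e after a consonant, before r.
Applying these to Orhanen 'biyir':
  biyir → bizir   (y→z between vowels (before a front vowel))
  bizir → bizer   (i→e after a consonant, before r)
So the Dedor cognate is 'bizer'.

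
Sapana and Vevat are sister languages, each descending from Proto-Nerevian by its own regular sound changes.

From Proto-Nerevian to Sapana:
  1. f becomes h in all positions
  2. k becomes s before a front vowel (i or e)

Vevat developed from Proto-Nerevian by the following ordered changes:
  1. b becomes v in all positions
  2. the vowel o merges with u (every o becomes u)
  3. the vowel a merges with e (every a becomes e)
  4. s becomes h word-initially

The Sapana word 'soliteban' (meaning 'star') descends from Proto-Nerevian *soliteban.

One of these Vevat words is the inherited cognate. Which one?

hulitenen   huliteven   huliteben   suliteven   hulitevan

huliteven

Vevat: *soliteban
  soliteban → solitevan   [unconditioned shift]
  solitevan → sulitevan   [vowel merger]
  sulitevan → suliteven   [vowel merger]
  suliteven → huliteven   [debuccalisation]
  giving Vevat huliteven.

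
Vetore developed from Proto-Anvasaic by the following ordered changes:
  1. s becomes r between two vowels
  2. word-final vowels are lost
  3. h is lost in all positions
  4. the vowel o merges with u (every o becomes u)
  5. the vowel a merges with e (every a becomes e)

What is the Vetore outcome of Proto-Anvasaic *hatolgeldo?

etulgeld

Vetore: *hatolgeldo > hatolgeld > atolgeld > atulgeld > etulgeld  (by apocope, h-loss, vowel merger, vowel merger)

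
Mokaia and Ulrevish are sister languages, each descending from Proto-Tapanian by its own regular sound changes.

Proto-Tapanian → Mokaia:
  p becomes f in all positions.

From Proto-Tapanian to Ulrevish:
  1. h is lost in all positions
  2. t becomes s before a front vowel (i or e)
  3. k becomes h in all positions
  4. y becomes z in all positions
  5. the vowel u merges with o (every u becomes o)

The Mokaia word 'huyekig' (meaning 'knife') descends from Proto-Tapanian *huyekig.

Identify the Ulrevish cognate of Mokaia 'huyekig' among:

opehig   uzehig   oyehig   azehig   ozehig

ozehig

Ulrevish: start from *huyekig.
  rule 1 (h-loss): huyekig → uyekig
  rule 2: no change — uyekig
  rule 3 (unconditioned shift): uyekig → uyehig
  rule 4 (unconditioned shift): uyehig → uzehig
  rule 5 (vowel merger): uzehig → ozehig
  ⇒ Ulrevish ozehig
Only 'ozehig' matches the regular Ulrevish development of *huyekig.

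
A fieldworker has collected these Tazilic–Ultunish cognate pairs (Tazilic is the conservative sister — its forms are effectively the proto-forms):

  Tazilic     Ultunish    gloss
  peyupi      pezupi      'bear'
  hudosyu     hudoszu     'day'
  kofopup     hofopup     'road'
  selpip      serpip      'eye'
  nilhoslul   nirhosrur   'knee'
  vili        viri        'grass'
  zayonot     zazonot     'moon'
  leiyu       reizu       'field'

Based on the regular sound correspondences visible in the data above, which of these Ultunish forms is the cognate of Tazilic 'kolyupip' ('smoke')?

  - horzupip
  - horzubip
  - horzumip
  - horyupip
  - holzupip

kofopup ~ hofopup — Tazilic k corresponds to Ultunish h word-initially before a back vowel.
nilhoslul ~ nirhosrur — Tazilic l corresponds to Ultunish r after a vowel, before a consonant other than r, m, n, p, b, f, v.
hudosyu ~ hudoszu — Tazilic y corresponds to Ultunish z after a consonant, before a back vowel.
Applying these to Tazilic 'kolyupip':
  kolyupip → holyupip   (k→h word-initially before a back vowel)
  holyupip → horyupip   (l→r after a vowel, before a consonant other than r, m, n, p, b, f, v)
  horyupip → horzupip   (y→z after a consonant, before a back vowel)
So the Ultunish cognate is 'horzupip'.

horzupip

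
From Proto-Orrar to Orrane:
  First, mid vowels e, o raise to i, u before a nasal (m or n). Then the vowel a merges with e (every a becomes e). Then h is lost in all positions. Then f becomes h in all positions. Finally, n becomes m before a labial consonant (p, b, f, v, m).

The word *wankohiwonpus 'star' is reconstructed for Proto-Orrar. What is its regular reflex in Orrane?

Orrane: start from *wankohiwonpus.
  rule 1 (pre-nasal raising): wankohiwonpus → wankohiwunpus
  rule 2 (vowel merger): wankohiwunpus → wenkohiwunpus
  rule 3 (h-loss): wenkohiwunpus → wenkoiwunpus
  rule 4: no change — wenkoiwunpus
  rule 5 (nasal place assimilation): wenkoiwunpus → wenkoiwumpus
  ⇒ Orrane wenkoiwumpus

wenkoiwumpus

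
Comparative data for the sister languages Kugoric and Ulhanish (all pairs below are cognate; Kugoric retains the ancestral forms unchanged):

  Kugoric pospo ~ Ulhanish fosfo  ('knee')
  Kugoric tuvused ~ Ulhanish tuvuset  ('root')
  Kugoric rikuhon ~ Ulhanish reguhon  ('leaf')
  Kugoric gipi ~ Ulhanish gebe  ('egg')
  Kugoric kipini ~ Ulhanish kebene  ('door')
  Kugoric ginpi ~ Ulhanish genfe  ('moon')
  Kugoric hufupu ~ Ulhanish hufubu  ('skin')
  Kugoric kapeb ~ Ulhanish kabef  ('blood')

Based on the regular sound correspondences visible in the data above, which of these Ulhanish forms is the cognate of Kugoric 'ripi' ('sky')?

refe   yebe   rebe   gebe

gipi ~ gebe, kipini ~ kebene — Kugoric i corresponds to Ulhanish e after a consonant, before a labial obstruent.
gipi ~ gebe, kipini ~ kebene — Kugoric p corresponds to Ulhanish b between vowels (before a front vowel).
gipi ~ gebe, kipini ~ kebene — Kugoric i corresponds to Ulhanish e word-finally.
Applying these to Kugoric 'ripi':
  ripi → repi   (i→e after a consonant, before a labial obstruent)
  repi → rebi   (p→b between vowels (before a front vowel))
  rebi → rebe   (i→e word-finally)
So the Ulhanish cognate is 'rebe'.

rebe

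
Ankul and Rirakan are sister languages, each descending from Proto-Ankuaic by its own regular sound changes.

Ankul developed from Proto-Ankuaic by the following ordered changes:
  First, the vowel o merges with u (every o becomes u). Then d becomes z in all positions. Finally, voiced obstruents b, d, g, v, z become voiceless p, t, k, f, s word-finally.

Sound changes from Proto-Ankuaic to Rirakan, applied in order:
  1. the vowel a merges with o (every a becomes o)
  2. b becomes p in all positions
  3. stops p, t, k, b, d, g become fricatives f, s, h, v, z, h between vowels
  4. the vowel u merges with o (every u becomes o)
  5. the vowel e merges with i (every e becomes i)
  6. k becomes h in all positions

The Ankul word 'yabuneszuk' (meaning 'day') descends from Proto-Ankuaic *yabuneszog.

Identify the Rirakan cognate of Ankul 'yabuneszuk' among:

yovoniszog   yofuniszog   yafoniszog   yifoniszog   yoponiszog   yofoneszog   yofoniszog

Rirakan: start from *yabuneszog.
  rule 1 (vowel merger): yabuneszog → yobuneszog
  rule 2 (unconditioned shift): yobuneszog → yopuneszog
  rule 3 (intervocalic lenition): yopuneszog → yofuneszog
  rule 4 (vowel merger): yofuneszog → yofoneszog
  rule 5 (vowel merger): yofoneszog → yofoniszog
  rule 6: no change — yofoniszog
  ⇒ Rirakan yofoniszog

yofoniszog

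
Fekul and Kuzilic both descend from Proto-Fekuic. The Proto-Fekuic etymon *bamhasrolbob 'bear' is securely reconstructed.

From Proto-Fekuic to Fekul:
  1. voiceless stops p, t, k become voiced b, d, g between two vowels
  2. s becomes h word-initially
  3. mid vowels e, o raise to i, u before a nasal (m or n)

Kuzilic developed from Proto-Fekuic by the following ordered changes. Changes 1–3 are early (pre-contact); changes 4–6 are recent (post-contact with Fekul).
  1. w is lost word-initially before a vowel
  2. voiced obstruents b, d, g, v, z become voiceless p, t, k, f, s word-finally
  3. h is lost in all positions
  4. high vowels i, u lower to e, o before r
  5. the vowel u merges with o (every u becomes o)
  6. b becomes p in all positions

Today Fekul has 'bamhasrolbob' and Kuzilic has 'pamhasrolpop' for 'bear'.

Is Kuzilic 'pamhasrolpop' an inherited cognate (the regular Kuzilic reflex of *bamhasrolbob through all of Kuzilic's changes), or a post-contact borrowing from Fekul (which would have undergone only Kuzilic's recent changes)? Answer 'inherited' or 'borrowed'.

borrowed

If inherited, *bamhasrolbob would pass through all of Kuzilic's changes:
Kuzilic: *bamhasrolbob
  bamhasrolbob (rule 1 does not apply)
  bamhasrolbob → bamhasrolbop   [final devoicing]
  bamhasrolbop → bamasrolbop   [h-loss]
  bamasrolbop (rule 4 does not apply)
  bamasrolbop (rule 5 does not apply)
  bamasrolbop → pamasrolpop   [unconditioned shift]
  giving Kuzilic pamasrolpop.
If borrowed from Fekul 'bamhasrolbob' after the early changes, it would undergo only the recent ones:
  rule 4 (pre-rhotic lowering): no change (bamhasrolbob)
  rule 5 (vowel merger): no change (bamhasrolbob)
  rule 6 (unconditioned shift): bamhasrolbob → pamhasrolpop
  ⇒ as a loan: pamhasrolpop
Kuzilic 'pamhasrolpop' matches the loan outcome 'pamhasrolpop', not the inherited 'pamasrolpop' — it skipped the early Kuzilic changes, so it was borrowed from Fekul.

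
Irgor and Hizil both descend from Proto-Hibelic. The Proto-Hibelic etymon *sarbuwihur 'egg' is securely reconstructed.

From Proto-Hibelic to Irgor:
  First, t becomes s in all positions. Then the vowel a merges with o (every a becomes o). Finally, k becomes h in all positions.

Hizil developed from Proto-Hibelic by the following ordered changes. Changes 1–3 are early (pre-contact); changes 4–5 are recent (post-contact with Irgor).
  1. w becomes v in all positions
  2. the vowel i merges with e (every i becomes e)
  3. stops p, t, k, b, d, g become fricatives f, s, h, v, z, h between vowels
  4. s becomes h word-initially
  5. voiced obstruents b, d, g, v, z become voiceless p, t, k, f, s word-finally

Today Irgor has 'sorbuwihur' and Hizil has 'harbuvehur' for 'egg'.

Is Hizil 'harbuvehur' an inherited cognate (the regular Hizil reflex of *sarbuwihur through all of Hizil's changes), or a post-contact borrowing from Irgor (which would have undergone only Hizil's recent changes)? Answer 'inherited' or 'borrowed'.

If inherited, *sarbuwihur would pass through all of Hizil's changes:
Hizil: *sarbuwihur > sarbuvihur > sarbuvehur > harbuvehur  (by unconditioned shift, vowel merger, debuccalisation)
If borrowed from Irgor 'sorbuwihur' after the early changes, it would undergo only the recent ones:
  rule 4 (debuccalisation): sorbuwihur → horbuwihur
  rule 5 (final devoicing): no change (horbuwihur)
  ⇒ as a loan: horbuwihur
Hizil 'harbuvehur' matches the inherited outcome exactly, so it is an inherited cognate, not a loan.

inherited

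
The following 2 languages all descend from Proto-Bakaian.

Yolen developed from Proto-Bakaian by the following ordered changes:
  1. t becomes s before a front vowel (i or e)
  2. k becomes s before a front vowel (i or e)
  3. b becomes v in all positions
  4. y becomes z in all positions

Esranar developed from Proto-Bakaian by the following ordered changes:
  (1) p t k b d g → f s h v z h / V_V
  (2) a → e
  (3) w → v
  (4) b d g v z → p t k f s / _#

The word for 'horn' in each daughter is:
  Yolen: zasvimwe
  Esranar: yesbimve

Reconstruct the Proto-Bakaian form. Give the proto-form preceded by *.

*yasbimwe

Position 4: Yolen has v, Esranar has b. Esranar preserves b here (none of its changes turn any other segment into b), so the proto-segment is *b.
Position 2: Yolen has a, Esranar has e. Yolen preserves a here (none of its changes turn any other segment into a), so the proto-segment is *a.
This points to *yasbimwe. Verify forward in each daughter:
Yolen: *yasbimwe > yasvimwe > zasvimwe  (by unconditioned shift, unconditioned shift)
Esranar: *yasbimwe
  yasbimwe (rule 1 does not apply)
  yasbimwe → yesbimwe   [vowel merger]
  yesbimwe → yesbimve   [unconditioned shift]
  yesbimve (rule 4 does not apply)
  giving Esranar yesbimve.
Only *yasbimwe yields all of Yolen zasvimwe, Esranar yesbimve.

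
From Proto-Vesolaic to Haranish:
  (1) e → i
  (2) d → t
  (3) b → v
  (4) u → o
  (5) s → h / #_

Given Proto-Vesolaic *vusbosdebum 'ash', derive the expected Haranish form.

Haranish: *vusbosdebum > vusbosdibum > vusbostibum > vusvostivum > vosvostivom  (by vowel merger, unconditioned shift, unconditioned shift, vowel merger)

vosvostivom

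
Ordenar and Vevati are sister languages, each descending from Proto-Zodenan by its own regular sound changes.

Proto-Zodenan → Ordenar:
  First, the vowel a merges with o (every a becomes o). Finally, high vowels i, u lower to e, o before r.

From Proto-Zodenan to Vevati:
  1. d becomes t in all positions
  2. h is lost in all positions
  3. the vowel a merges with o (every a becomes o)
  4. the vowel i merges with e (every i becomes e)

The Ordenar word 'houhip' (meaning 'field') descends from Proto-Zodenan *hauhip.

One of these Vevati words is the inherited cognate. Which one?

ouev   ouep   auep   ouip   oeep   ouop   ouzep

Vevati: *hauhip
  hauhip (rule 1 does not apply)
  hauhip → auip   [h-loss]
  auip → ouip   [vowel merger]
  ouip → ouep   [vowel merger]
  giving Vevati ouep.

ouep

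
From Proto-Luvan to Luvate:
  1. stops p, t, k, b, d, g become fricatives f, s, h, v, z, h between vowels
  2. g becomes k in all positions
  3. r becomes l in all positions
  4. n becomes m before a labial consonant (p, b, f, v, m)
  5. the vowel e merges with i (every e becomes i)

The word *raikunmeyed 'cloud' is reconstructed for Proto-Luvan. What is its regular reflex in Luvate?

laihummiyid

Luvate: *raikunmeyed
  raikunmeyed → raihunmeyed   [intervocalic lenition]
  raihunmeyed (rule 2 does not apply)
  raihunmeyed → laihunmeyed   [unconditioned shift]
  laihunmeyed → laihummeyed   [nasal place assimilation]
  laihummeyed → laihummiyid   [vowel merger]
  giving Luvate laihummiyid.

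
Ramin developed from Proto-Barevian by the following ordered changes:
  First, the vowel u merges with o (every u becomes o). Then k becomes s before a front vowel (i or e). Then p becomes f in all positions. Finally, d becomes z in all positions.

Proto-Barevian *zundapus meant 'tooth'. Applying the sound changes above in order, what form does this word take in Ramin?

Ramin: *zundapus > zondapos > zondafos > zonzafos  (by vowel merger, unconditioned shift, unconditioned shift)

zonzafos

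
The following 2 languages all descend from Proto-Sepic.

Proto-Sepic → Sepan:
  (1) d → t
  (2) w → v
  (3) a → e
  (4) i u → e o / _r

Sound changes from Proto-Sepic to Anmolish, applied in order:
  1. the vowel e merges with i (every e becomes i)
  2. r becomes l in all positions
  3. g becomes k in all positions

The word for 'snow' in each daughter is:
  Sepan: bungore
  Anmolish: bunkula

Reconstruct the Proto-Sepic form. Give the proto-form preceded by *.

Position 7: Sepan has e, Anmolish has a. Anmolish preserves a here (none of its changes turn any other segment into a), so the proto-segment is *a.
Position 5: Sepan has o, Anmolish has u. Anmolish preserves u here (none of its changes turn any other segment into u), so the proto-segment is *u.
Position 4: Sepan has g, Anmolish has k. Sepan preserves g here (none of its changes turn any other segment into g), so the proto-segment is *g.
This points to *bungura. Verify forward in each daughter:
Sepan: *bungura
  bungura (rule 1 does not apply)
  bungura (rule 2 does not apply)
  bungura → bungure   [vowel merger]
  bungure → bungore   [pre-rhotic lowering]
  giving Sepan bungore.
Anmolish: *bungura > bungula > bunkula  (by unconditioned shift, unconditioned shift)
No other proto-form is consistent with every reflex, so the reconstruction is *bungura.

*bungura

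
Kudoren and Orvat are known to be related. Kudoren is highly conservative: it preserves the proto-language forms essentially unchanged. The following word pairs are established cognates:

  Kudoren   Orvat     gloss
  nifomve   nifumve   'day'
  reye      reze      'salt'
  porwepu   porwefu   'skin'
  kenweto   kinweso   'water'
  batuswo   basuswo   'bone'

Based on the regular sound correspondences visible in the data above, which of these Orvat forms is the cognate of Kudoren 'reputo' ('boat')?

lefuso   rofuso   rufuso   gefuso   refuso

porwepu ~ porwefu — Kudoren p corresponds to Orvat f between vowels (before a back vowel).
kenweto ~ kinweso — Kudoren t corresponds to Orvat s between vowels (before a back vowel).
Applying these to Kudoren 'reputo':
  reputo → refuto   (p→f between vowels (before a back vowel))
  refuto → refuso   (t→s between vowels (before a back vowel))
So the Orvat cognate is 'refuso'.

refuso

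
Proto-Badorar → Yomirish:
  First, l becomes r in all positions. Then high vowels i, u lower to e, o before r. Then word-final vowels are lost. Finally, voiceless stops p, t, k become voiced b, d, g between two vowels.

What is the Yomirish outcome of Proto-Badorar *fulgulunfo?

Yomirish: start from *fulgulunfo.
  rule 1 (unconditioned shift): fulgulunfo → furgurunfo
  rule 2 (pre-rhotic lowering): furgurunfo → forgorunfo
  rule 3 (apocope): forgorunfo → forgorunf
  rule 4: no change — forgorunf
  ⇒ Yomirish forgorunf

forgorunf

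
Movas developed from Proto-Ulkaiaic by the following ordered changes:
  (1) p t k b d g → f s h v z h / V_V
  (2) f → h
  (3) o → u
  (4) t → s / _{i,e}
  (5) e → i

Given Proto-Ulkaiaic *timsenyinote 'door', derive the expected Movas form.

Movas: *timsenyinote > timsenyinose > timsenyinuse > simsenyinuse > simsinyinusi  (by intervocalic lenition, vowel merger, palatalisation, vowel merger)

simsinyinusi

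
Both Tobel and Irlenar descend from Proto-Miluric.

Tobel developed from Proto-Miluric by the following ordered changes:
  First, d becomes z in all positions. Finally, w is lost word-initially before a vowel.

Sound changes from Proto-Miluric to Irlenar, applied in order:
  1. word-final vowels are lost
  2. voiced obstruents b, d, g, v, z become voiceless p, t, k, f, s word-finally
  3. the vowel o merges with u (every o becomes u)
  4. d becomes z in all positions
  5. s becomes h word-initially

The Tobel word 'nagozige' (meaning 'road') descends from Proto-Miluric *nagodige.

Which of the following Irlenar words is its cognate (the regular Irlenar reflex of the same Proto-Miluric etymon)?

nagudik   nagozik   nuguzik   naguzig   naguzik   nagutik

Irlenar: *nagodige
  nagodige → nagodig   [apocope]
  nagodig → nagodik   [final devoicing]
  nagodik → nagudik   [vowel merger]
  nagudik → naguzik   [unconditioned shift]
  naguzik (rule 5 does not apply)
  giving Irlenar naguzik.
The other candidates each miss or misapply at least one Irlenar change.

naguzik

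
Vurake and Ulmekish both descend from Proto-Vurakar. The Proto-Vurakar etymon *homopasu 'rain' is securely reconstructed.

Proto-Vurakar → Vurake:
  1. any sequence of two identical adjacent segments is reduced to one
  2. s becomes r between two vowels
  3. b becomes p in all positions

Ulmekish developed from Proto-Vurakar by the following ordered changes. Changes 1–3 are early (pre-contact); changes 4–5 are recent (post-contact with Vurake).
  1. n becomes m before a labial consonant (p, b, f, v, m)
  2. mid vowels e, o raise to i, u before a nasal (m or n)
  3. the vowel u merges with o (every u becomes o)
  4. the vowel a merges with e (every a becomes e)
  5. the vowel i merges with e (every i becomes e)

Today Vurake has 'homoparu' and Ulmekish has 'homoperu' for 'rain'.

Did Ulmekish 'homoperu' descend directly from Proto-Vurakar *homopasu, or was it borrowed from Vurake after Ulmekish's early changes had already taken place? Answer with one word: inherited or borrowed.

If inherited, *homopasu would pass through all of Ulmekish's changes:
Ulmekish: start from *homopasu.
  rule 1: no change — homopasu
  rule 2 (pre-nasal raising): homopasu → humopasu
  rule 3 (vowel merger): humopasu → homopaso
  rule 4 (vowel merger): homopaso → homopeso
  rule 5: no change — homopeso
  ⇒ Ulmekish homopeso
If borrowed from Vurake 'homoparu' after the early changes, it would undergo only the recent ones:
  rule 4 (vowel merger): homoparu → homoperu
  rule 5 (vowel merger): no change (homoperu)
  ⇒ as a loan: homoperu
Ulmekish 'homoperu' matches the loan outcome 'homoperu', not the inherited 'homopeso' — it skipped the early Ulmekish changes, so it was borrowed from Vurake.

borrowed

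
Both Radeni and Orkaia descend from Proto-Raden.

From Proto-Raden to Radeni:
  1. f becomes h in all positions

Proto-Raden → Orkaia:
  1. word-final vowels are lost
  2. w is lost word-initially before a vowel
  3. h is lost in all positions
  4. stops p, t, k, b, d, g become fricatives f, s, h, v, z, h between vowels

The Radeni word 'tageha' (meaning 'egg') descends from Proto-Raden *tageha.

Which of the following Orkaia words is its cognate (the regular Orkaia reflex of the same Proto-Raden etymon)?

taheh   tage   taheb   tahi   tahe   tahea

Orkaia: *tageha > tageh > tage > tahe  (by apocope, h-loss, intervocalic lenition)

tahe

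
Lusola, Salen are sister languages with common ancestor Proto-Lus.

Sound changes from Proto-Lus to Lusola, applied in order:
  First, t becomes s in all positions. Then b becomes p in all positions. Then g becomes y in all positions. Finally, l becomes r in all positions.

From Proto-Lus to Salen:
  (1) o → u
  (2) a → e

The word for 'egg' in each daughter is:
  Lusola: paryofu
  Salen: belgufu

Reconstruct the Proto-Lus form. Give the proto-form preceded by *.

*balgofu

Position 3: Lusola has r, Salen has l. Salen preserves l here (none of its changes turn any other segment into l), so the proto-segment is *l.
Position 5: Lusola has o, Salen has u. Lusola preserves o here (none of its changes turn any other segment into o), so the proto-segment is *o.
Position 1: Lusola has p, Salen has b. Salen preserves b here (none of its changes turn any other segment into b), so the proto-segment is *b.
Continuing position by position gives *balgofu; check it forward:
Lusola: start from *balgofu.
  rule 1: no change — balgofu
  rule 2 (unconditioned shift): balgofu → palgofu
  rule 3 (unconditioned shift): palgofu → palyofu
  rule 4 (unconditioned shift): palyofu → paryofu
  ⇒ Lusola paryofu
Salen: *balgofu > balgufu > belgufu  (by vowel merger, vowel merger)
*balgofu is the unique common source.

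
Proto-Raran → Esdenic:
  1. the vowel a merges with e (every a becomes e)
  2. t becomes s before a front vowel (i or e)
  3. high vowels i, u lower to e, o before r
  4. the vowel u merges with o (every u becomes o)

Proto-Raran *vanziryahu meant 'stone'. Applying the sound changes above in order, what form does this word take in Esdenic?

venzeryeho

Esdenic: *vanziryahu
  vanziryahu → venziryehu   [vowel merger]
  venziryehu (rule 2 does not apply)
  venziryehu → venzeryehu   [pre-rhotic lowering]
  venzeryehu → venzeryeho   [vowel merger]
  giving Esdenic venzeryeho.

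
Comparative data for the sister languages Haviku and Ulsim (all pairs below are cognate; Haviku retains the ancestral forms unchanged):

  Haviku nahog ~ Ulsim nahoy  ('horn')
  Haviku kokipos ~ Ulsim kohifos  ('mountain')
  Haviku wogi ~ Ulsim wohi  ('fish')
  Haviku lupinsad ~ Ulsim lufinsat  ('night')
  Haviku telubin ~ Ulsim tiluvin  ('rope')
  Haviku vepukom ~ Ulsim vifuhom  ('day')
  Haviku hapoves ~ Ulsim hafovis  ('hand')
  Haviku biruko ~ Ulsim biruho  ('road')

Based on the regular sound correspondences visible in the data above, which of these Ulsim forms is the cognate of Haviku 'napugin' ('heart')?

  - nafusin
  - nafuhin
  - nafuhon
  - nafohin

nafuhin

vepukom ~ vifuhom — Haviku p corresponds to Ulsim f between vowels (before a back vowel).
wogi ~ wohi — Haviku g corresponds to Ulsim h between vowels (before a front vowel).
Applying these to Haviku 'napugin':
  napugin → nafugin   (p→f between vowels (before a back vowel))
  nafugin → nafuhin   (g→h between vowels (before a front vowel))
So the Ulsim cognate is 'nafuhin'.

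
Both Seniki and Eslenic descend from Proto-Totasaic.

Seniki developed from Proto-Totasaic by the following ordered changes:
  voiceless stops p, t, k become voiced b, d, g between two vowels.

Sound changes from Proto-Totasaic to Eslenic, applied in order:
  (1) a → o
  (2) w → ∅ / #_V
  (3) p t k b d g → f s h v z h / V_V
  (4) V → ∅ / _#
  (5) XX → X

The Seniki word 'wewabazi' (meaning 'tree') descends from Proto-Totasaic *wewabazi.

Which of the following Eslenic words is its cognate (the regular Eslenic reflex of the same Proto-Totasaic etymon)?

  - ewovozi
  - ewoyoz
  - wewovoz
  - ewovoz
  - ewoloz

ewovoz

Eslenic: *wewabazi > wewobozi > ewobozi > ewovozi > ewovoz  (by vowel merger, glide loss, intervocalic lenition, apocope)
The other candidates each miss or misapply at least one Eslenic change.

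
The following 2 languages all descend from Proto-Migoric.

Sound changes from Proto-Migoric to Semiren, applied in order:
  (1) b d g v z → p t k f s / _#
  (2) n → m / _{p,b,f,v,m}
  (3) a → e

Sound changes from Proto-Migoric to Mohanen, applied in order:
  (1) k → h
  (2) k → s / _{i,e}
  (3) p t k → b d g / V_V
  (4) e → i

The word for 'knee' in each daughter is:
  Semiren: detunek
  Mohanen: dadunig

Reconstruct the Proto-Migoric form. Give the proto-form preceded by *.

Position 2: Semiren has e, Mohanen has a. Mohanen preserves a here (none of its changes turn any other segment into a), so the proto-segment is *a.
Position 3: Semiren has t, Mohanen has d. Taking the neighbouring segments as reconstructed: Semiren t can only go back to *t; Mohanen d could go back to *t or *d — the one source consistent with every daughter is *t.
Position 7: Semiren has k, Mohanen has g. Mohanen preserves g here (none of its changes turn any other segment into g), so the proto-segment is *g.
Continuing position by position gives *datuneg; check it forward:
Semiren: *datuneg > datunek > detunek  (by final devoicing, vowel merger)
Mohanen: *datuneg > daduneg > dadunig  (by intervocalic voicing, vowel merger)
No other proto-form is consistent with every reflex, so the reconstruction is *datuneg.

*datuneg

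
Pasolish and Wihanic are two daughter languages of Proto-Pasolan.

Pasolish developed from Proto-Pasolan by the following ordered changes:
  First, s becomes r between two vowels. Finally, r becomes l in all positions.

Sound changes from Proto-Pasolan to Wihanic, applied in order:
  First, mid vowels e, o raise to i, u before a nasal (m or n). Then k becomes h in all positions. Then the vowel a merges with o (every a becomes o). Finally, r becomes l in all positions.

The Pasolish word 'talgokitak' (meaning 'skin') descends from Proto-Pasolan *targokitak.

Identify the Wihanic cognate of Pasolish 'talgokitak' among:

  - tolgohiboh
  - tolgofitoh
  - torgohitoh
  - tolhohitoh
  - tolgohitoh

tolgohitoh

Wihanic: *targokitak > targohitah > torgohitoh > tolgohitoh  (by unconditioned shift, vowel merger, unconditioned shift)
The other candidates each miss or misapply at least one Wihanic change.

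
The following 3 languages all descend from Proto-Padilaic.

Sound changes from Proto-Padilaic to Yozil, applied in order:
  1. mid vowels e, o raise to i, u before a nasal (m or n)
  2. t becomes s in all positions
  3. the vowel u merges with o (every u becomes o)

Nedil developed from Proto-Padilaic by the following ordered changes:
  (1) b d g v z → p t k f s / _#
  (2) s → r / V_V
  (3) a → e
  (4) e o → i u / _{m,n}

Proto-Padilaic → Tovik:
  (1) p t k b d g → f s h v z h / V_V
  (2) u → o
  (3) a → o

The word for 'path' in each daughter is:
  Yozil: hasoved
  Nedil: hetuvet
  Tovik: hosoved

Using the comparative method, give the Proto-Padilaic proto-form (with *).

*hatuved

Position 4: Yozil has o, Nedil has u, Tovik has o. Taking the neighbouring segments as reconstructed: Yozil o could go back to *o or *u; Nedil u can only go back to *u; Tovik o could go back to *a or *o or *u — the one source consistent with every daughter is *u.
Position 3: Yozil has s, Nedil has t, Tovik has s. Taking the neighbouring segments as reconstructed: Yozil s could go back to *t or *s; Nedil t can only go back to *t; Tovik s could go back to *t or *s — the one source consistent with every daughter is *t.
Verify the candidate proto-form against each daughter:
Yozil: start from *hatuved.
  rule 1: no change — hatuved
  rule 2 (unconditioned shift): hatuved → hasuved
  rule 3 (vowel merger): hasuved → hasoved
  ⇒ Yozil hasoved
Nedil: *hatuved
  hatuved → hatuvet   [final devoicing]
  hatuvet (rule 2 does not apply)
  hatuvet → hetuvet   [vowel merger]
  hetuvet (rule 4 does not apply)
  giving Nedil hetuvet.
Tovik: *hatuved
  hatuved → hasuved   [intervocalic lenition]
  hasuved → hasoved   [vowel merger]
  hasoved → hosoved   [vowel merger]
  giving Tovik hosoved.
*hatuved is the unique common source.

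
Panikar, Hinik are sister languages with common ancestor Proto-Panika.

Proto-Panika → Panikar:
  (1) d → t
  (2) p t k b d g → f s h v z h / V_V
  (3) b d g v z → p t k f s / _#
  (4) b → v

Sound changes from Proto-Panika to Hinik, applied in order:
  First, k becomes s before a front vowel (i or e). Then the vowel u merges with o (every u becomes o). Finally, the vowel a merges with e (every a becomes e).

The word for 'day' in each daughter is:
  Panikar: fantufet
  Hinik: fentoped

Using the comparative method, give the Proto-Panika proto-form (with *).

Position 6: Panikar has f, Hinik has p. Hinik preserves p here (none of its changes turn any other segment into p), so the proto-segment is *p.
Position 5: Panikar has u, Hinik has o. Panikar preserves u here (none of its changes turn any other segment into u), so the proto-segment is *u.
Position 2: Panikar has a, Hinik has e. Panikar preserves a here (none of its changes turn any other segment into a), so the proto-segment is *a.
Verify the candidate proto-form against each daughter:
Panikar: *fantuped > fantupet > fantufet  (by unconditioned shift, intervocalic lenition)
Hinik: start from *fantuped.
  rule 1: no change — fantuped
  rule 2 (vowel merger): fantuped → fantoped
  rule 3 (vowel merger): fantoped → fentoped
  ⇒ Hinik fentoped
*fantuped is the unique common source.

*fantuped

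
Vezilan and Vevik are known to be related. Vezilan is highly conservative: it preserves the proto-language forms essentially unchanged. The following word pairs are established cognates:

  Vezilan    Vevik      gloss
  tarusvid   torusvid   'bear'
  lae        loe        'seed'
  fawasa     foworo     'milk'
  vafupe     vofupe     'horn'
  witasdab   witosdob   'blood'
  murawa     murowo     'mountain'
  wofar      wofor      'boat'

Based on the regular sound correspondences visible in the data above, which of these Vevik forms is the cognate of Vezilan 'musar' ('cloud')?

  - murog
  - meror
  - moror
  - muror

fawasa ~ foworo — Vezilan s corresponds to Vevik r between vowels (before a back vowel).
tarusvid ~ torusvid, wofar ~ wofor — Vezilan a corresponds to Vevik o after a consonant, before r.
Applying these to Vezilan 'musar':
  musar → murar   (s→r between vowels (before a back vowel))
  murar → muror   (a→o after a consonant, before r)
So the Vevik cognate is 'muror'.

muror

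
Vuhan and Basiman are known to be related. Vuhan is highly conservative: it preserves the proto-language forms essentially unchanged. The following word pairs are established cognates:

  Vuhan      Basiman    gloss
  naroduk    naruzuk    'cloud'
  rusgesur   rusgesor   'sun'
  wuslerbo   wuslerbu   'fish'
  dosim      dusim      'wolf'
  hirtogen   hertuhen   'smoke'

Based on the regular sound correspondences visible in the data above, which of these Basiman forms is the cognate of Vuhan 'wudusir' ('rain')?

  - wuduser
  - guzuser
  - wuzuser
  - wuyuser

wuzuser

naroduk ~ naruzuk — Vuhan d corresponds to Basiman z between vowels (before a back vowel).
hirtogen ~ hertuhen — Vuhan i corresponds to Basiman e after a consonant, before r.
Applying these to Vuhan 'wudusir':
  wudusir → wuzusir   (d→z between vowels (before a back vowel))
  wuzusir → wuzuser   (i→e after a consonant, before r)
So the Basiman cognate is 'wuzuser'.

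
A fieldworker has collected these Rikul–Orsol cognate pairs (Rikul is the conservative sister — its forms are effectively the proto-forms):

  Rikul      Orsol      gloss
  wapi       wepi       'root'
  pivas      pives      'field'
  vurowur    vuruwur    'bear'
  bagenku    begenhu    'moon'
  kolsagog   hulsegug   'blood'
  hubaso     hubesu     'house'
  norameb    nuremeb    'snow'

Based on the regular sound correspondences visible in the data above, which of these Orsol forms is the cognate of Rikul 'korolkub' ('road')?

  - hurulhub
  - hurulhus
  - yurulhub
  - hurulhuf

kolsagog ~ hulsegug — Rikul k corresponds to Orsol h word-initially before a back vowel.
norameb ~ nuremeb — Rikul o corresponds to Orsol u after a consonant, before r.
vurowur ~ vuruwur, kolsagog ~ hulsegug — Rikul o corresponds to Orsol u after a consonant, before a consonant other than r, m, n, p, b, f, v.
bagenku ~ begenhu — Rikul k corresponds to Orsol h after a consonant, before a back vowel.
Applying these to Rikul 'korolkub':
  korolkub → horolkub   (k→h word-initially before a back vowel)
  horolkub → hurolkub   (o→u after a consonant, before r)
  hurolkub → hurulkub   (o→u after a consonant, before a consonant other than r, m, n, p, b, f, v)
  hurulkub → hurulhub   (k→h after a consonant, before a back vowel)
So the Orsol cognate is 'hurulhub'.

hurulhub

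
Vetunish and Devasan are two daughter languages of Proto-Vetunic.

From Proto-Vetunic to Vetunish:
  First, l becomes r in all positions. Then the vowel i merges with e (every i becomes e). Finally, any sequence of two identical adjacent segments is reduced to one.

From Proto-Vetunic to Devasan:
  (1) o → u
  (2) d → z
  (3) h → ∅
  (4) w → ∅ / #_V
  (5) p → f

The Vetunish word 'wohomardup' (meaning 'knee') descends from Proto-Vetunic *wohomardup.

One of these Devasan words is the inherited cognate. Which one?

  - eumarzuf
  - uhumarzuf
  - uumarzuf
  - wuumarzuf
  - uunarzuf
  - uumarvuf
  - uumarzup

uumarzuf

Devasan: *wohomardup
  wohomardup → wuhumardup   [vowel merger]
  wuhumardup → wuhumarzup   [unconditioned shift]
  wuhumarzup → wuumarzup   [h-loss]
  wuumarzup → uumarzup   [glide loss]
  uumarzup → uumarzuf   [unconditioned shift]
  giving Devasan uumarzuf.
The other candidates each miss or misapply at least one Devasan change.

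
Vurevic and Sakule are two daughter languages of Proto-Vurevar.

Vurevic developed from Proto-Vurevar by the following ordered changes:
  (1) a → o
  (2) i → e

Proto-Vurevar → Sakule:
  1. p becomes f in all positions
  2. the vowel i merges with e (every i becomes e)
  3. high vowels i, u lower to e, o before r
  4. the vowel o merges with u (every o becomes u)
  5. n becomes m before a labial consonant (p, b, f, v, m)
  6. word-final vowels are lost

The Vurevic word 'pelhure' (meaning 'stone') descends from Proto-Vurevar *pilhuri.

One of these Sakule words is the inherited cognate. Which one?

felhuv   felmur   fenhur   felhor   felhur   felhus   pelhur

Sakule: start from *pilhuri.
  rule 1 (unconditioned shift): pilhuri → filhuri
  rule 2 (vowel merger): filhuri → felhure
  rule 3 (pre-rhotic lowering): felhure → felhore
  rule 4 (vowel merger): felhore → felhure
  rule 5: no change — felhure
  rule 6 (apocope): felhure → felhur
  ⇒ Sakule felhur
The other candidates each miss or misapply at least one Sakule change.

felhur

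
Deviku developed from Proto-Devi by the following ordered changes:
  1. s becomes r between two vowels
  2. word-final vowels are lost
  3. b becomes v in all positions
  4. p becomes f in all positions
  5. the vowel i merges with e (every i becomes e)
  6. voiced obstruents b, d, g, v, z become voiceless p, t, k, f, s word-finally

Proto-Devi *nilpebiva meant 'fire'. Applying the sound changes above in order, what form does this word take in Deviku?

nelfevef

Deviku: start from *nilpebiva.
  rule 1: no change — nilpebiva
  rule 2 (apocope): nilpebiva → nilpebiv
  rule 3 (unconditioned shift): nilpebiv → nilpeviv
  rule 4 (unconditioned shift): nilpeviv → nilfeviv
  rule 5 (vowel merger): nilfeviv → nelfevev
  rule 6 (final devoicing): nelfevev → nelfevef
  ⇒ Deviku nelfevef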